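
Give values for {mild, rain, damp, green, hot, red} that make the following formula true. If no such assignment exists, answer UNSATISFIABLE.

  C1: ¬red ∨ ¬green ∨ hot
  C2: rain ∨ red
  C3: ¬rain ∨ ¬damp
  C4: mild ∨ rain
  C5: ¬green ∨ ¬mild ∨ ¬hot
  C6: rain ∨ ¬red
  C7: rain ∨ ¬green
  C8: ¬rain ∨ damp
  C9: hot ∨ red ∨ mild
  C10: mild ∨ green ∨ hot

Suppose rain = True.
Unit clause (¬damp) forces damp = False.
But (damp) is also a unit clause — contradiction.
That branch fails; take rain = False instead.
Unit clause (red) forces red = True.
But (¬red) is also a unit clause — contradiction.
Both values of rain lead to a conflict.

UNSATISFIABLE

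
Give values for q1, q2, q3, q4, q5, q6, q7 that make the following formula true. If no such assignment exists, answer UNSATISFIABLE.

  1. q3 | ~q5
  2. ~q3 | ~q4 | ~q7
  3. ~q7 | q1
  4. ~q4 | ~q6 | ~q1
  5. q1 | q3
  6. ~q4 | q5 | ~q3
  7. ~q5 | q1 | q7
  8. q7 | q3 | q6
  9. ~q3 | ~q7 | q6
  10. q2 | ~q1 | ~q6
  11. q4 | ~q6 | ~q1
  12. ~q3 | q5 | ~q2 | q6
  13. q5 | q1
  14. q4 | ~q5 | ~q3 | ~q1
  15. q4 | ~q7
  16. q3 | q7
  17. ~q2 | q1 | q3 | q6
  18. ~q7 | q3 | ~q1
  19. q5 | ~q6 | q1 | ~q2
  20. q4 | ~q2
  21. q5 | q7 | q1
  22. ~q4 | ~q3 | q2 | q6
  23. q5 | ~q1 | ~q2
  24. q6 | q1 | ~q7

Try q3 = 1.
Try q4 = 0.
The clause (~q7) is unit, so q7 = 0.
The clause (~q2) is unit, so q2 = 0.
Try q5 = 0.
The clause (q1) is unit, so q1 = 1.
The clause (~q6) is unit, so q6 = 0.
All clauses are satisfied.

q1=1; q2=0; q3=1; q4=0; q5=0; q6=0; q7=0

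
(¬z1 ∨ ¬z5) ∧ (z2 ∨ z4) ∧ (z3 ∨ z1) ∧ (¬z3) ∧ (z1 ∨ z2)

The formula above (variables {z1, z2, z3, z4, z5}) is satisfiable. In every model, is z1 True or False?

Suppose z1 = False.
From the singleton clause (z3), z3 = True.
But (¬z3) is also a unit clause — contradiction.
So every satisfying assignment has z1 = True.

True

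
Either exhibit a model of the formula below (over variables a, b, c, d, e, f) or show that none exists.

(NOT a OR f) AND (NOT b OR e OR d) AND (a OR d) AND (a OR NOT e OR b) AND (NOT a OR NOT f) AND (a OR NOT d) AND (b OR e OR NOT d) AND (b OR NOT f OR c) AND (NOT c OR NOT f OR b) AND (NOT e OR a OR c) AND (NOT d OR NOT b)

UNSATISFIABLE

Case a = false:
(d) alone gives d = true.
Now (NOT d) is unsatisfied and unit — conflict.
That branch fails; take a = true instead.
(f) alone gives f = true.
Now (NOT f) is unsatisfied and unit — conflict.
Either choice for a ends in contradiction.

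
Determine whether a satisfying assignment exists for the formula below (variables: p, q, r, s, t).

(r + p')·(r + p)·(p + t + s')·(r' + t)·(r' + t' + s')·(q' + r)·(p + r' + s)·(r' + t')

Branch on r: set r = 1.
From the singleton clause (t), t = 1.
But (t') is also a unit clause — contradiction.
Undo r and try r = 0.
From the singleton clause (p'), p = 0.
But (p) is also a unit clause — contradiction.
Both values of r lead to a conflict.
No assignment satisfies every clause.

No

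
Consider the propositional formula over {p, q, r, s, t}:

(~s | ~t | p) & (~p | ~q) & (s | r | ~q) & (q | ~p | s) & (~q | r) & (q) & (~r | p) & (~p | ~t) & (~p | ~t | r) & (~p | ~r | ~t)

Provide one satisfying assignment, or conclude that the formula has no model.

(q) alone gives q = 1.
(~p) alone gives p = 0.
(r) alone gives r = 1.
Now (~r) is unsatisfied and unit — conflict.

UNSATISFIABLE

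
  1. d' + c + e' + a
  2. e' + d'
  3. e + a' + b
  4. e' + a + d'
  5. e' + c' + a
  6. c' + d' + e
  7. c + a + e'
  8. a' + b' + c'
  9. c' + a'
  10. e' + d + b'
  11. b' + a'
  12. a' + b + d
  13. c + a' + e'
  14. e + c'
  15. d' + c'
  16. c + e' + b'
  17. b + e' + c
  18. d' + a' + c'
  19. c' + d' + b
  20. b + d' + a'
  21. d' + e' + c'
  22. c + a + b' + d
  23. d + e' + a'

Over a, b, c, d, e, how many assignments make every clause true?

There are 2^5 = 32 truth assignments over (a, b, c, d, e).
Split on a. With a = 1, the clauses containing a are satisfied and a' drops from the rest; 0 of the 2^4 = 16 assignments to the other variables satisfy what remains.
With a = 0, by the same count on the reduced clause set, 3 assignments work.
Total: 0 + 3 = 3.

3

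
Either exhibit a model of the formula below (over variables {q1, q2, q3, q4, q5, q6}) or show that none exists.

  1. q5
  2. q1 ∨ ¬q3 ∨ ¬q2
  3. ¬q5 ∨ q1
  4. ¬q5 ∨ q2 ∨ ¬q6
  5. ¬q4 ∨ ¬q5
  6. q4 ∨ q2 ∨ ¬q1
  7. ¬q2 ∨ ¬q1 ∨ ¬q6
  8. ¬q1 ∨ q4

From the singleton clause (q5), q5 = True.
From the singleton clause (q1), q1 = True.
From the singleton clause (¬q4), q4 = False.
Now (q4) is unsatisfied and unit — conflict.

UNSATISFIABLE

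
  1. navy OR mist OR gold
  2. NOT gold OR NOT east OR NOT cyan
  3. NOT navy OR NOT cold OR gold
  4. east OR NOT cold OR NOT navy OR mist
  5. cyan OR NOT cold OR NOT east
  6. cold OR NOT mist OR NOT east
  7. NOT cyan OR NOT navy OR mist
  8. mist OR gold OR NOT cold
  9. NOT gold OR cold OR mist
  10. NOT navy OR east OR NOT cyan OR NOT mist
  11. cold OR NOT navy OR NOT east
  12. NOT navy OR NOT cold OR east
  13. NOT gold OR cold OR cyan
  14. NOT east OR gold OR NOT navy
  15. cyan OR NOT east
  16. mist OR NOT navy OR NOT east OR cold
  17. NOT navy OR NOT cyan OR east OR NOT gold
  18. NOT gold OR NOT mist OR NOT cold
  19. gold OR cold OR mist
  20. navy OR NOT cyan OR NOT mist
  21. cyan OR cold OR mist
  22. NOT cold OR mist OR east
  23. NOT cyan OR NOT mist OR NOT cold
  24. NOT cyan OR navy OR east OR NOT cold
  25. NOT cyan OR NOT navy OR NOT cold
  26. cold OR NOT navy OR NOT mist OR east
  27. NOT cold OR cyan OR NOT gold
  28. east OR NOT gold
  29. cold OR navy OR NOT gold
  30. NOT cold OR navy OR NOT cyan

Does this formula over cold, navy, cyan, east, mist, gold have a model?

Try cyan = false.
From the singleton clause (NOT east), east = false.
From the singleton clause (NOT gold), gold = false.
Try navy = false.
From the singleton clause (mist), mist = true.
All clauses hold; cold can take either value.
A satisfying assignment: cold: true,  navy: false,  cyan: false,  east: false,  mist: true,  gold: false.

Yes, satisfiable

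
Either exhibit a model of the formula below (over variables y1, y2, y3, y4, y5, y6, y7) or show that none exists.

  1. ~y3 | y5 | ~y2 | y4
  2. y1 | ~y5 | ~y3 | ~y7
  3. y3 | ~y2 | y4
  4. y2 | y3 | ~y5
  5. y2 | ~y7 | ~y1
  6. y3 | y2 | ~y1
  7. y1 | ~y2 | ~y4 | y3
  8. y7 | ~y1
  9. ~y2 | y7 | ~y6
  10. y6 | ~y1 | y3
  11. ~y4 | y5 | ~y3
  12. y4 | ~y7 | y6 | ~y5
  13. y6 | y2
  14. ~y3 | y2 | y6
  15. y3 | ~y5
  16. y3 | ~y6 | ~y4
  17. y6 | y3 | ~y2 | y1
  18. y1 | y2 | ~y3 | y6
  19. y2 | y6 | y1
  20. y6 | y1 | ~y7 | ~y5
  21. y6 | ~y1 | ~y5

y1: 0, y2: 0, y3: 1, y4: 0, y5: 1, y6: 1, y7: 0

Case y7 = 0:
From the singleton clause (~y1), y1 = 0.
Case y2 = 0:
From the singleton clause (y6), y6 = 1.
Case y3 = 1:
Case y4 = 0:
All clauses hold; y5 can take either value.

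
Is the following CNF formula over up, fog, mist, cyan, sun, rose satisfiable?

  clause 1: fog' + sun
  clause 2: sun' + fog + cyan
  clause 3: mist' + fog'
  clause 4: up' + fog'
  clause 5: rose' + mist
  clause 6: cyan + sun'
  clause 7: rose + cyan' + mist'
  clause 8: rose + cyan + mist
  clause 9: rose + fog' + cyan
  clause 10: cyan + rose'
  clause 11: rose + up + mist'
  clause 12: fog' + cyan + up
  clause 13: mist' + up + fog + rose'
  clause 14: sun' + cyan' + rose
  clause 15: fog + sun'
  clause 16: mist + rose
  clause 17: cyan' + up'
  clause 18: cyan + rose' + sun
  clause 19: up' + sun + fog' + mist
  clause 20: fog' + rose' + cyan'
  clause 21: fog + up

Case fog = 0:
Unit clause (sun') forces sun = 0.
Unit clause (up) forces up = 1.
Unit clause (cyan') forces cyan = 0.
Unit clause (rose') forces rose = 0.
Unit clause (mist) forces mist = 1.
All clauses are satisfied.
A satisfying assignment: up=1,  fog=0,  mist=1,  cyan=0,  sun=0,  rose=0.

Yes, satisfiable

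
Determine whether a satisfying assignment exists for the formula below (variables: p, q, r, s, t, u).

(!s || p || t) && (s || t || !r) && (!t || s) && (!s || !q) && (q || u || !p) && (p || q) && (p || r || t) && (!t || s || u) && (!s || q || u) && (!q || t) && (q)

Unsatisfiable

From the singleton clause (q), q = true.
From the singleton clause (!s), s = false.
From the singleton clause (!t), t = false.
That conflicts with the unit clause (t).
No assignment satisfies every clause.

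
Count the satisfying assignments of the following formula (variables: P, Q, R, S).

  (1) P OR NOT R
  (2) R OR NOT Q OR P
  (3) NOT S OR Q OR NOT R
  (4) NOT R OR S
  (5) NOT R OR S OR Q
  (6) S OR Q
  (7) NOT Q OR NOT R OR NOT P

4

There are 2^4 = 16 truth assignments over (P, Q, R, S).
Check each against the 7 clauses (columns in the order P, Q, R, S):
  F F F F  ✗ fails (S OR Q)
  F F F T  ✓ satisfies all
  F F T F  ✗ fails (P OR NOT R)
  F F T T  ✗ fails (P OR NOT R)
  F T F F  ✗ fails (R OR NOT Q OR P)
  F T F T  ✗ fails (R OR NOT Q OR P)
  F T T F  ✗ fails (P OR NOT R)
  F T T T  ✗ fails (P OR NOT R)
  T F F F  ✗ fails (S OR Q)
  T F F T  ✓ satisfies all
  T F T F  ✗ fails (NOT R OR S)
  T F T T  ✗ fails (NOT S OR Q OR NOT R)
  T T F F  ✓ satisfies all
  T T F T  ✓ satisfies all
  T T T F  ✗ fails (NOT R OR S)
  T T T T  ✗ fails (NOT Q OR NOT R OR NOT P)
4 of the 16 rows are models.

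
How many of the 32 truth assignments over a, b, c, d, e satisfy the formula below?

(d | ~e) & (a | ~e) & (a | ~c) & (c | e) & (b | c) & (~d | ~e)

There are 2^5 = 32 truth assignments over (a, b, c, d, e).
Split on a. With a = 1, the clauses containing a are satisfied and ~a drops from the rest; 4 of the 2^4 = 16 assignments to the other variables satisfy what remains.
With a = 0, by the same count on the reduced clause set, 0 assignments work.
Total: 4 + 0 = 4.

4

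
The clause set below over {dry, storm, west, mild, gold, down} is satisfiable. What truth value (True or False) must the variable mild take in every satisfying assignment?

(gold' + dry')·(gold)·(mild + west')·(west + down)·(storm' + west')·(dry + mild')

False

Suppose mild = 1.
(gold) alone gives gold = 1.
(dry') alone gives dry = 0.
That conflicts with the unit clause (dry).
So every satisfying assignment has mild = False.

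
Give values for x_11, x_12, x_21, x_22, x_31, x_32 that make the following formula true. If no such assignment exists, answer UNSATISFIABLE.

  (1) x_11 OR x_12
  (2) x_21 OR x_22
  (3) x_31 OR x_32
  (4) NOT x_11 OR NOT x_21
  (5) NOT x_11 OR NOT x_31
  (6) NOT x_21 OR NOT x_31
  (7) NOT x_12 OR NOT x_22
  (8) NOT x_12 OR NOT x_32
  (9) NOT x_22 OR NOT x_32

Case x_11 = true:
(NOT x_21) alone gives x_21 = false.
(x_22) alone gives x_22 = true.
(NOT x_31) alone gives x_31 = false.
(x_32) alone gives x_32 = true.
But (NOT x_32) is also a unit clause — contradiction.
Backtrack on x_11: now try x_11 = false.
(x_12) alone gives x_12 = true.
(NOT x_22) alone gives x_22 = false.
(x_21) alone gives x_21 = true.
(NOT x_31) alone gives x_31 = false.
(x_32) alone gives x_32 = true.
But (NOT x_32) is also a unit clause — contradiction.
Either choice for x_11 ends in contradiction.

UNSATISFIABLE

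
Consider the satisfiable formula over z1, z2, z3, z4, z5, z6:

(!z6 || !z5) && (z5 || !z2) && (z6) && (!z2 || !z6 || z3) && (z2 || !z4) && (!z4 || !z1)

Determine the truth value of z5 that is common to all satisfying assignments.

False

Suppose z5 = true.
(!z6) alone gives z6 = false.
But (z6) is also a unit clause — contradiction.
So every satisfying assignment has z5 = False.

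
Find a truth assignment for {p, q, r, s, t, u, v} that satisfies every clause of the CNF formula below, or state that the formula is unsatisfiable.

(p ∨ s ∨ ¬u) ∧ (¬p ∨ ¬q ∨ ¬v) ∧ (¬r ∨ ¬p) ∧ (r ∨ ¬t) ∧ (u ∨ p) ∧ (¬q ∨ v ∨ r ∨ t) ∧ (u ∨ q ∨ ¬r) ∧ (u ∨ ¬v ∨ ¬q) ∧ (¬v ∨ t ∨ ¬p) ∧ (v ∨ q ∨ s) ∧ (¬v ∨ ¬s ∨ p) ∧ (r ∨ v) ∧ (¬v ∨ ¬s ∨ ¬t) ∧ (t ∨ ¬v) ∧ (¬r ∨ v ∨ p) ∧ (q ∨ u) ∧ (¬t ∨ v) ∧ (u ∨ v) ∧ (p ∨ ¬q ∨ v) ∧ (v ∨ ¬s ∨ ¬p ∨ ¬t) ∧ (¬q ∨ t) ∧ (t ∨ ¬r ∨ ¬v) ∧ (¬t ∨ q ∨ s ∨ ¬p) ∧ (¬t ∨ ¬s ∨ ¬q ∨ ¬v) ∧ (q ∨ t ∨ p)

UNSATISFIABLE

Suppose r = False.
(¬t) alone gives t = False.
(v) alone gives v = True.
That conflicts with the unit clause (¬v).
Backtrack on r: now try r = True.
(¬p) alone gives p = False.
(u) alone gives u = True.
(s) alone gives s = True.
(¬v) alone gives v = False.
That conflicts with the unit clause (v).
Either choice for r ends in contradiction.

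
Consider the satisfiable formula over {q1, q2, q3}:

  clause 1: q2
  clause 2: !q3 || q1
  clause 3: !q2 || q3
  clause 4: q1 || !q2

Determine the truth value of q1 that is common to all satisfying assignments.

Suppose q1 = false.
(q2) alone gives q2 = true.
Now (!q2) is unsatisfied and unit — conflict.
So every satisfying assignment has q1 = True.

True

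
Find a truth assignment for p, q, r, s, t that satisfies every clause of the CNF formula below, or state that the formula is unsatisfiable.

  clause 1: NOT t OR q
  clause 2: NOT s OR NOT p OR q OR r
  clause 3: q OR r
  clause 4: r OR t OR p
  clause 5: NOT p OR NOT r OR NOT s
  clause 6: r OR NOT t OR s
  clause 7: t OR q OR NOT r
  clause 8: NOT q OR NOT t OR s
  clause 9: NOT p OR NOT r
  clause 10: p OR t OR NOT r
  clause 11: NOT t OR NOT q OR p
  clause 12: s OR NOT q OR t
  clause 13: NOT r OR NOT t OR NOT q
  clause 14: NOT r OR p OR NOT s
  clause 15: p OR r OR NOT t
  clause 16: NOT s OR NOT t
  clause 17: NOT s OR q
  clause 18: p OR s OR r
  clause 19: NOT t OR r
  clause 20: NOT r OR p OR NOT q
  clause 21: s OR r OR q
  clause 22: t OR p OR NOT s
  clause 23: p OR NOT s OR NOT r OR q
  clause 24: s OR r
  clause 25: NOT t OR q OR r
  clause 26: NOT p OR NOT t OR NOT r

Try t = false.
Try q = true.
From the singleton clause (s), s = true.
From the singleton clause (p), p = true.
From the singleton clause (NOT r), r = false.
This assignment satisfies each clause.

p: true; q: true; r: false; s: true; t: false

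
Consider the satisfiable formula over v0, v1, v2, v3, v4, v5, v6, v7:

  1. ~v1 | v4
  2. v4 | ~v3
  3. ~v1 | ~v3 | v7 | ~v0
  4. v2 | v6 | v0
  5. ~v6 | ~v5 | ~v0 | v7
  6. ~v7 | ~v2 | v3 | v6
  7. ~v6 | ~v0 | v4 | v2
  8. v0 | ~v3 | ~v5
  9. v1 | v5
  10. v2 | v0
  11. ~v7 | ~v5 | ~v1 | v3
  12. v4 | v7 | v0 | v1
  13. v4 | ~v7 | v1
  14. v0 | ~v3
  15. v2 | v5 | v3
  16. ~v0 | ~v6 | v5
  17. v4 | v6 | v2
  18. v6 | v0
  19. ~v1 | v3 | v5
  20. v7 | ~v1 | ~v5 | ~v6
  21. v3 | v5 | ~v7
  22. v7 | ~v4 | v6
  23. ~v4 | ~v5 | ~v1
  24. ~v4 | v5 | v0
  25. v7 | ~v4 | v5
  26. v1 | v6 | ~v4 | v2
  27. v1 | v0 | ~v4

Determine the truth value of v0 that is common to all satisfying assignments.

True

Suppose v0 = 0.
The clause (v2) is unit, so v2 = 1.
The clause (~v3) is unit, so v3 = 0.
The clause (v6) is unit, so v6 = 1.
Try v1 = 0.
The clause (v5) is unit, so v5 = 1.
The clause (~v4) is unit, so v4 = 0.
The clause (v7) is unit, so v7 = 1.
But (~v7) is also a unit clause — contradiction.
Backtrack on v1: now try v1 = 1.
The clause (v4) is unit, so v4 = 1.
The clause (v5) is unit, so v5 = 1.
But (~v5) is also a unit clause — contradiction.
Both values of v1 lead to a conflict.
So every satisfying assignment has v0 = True.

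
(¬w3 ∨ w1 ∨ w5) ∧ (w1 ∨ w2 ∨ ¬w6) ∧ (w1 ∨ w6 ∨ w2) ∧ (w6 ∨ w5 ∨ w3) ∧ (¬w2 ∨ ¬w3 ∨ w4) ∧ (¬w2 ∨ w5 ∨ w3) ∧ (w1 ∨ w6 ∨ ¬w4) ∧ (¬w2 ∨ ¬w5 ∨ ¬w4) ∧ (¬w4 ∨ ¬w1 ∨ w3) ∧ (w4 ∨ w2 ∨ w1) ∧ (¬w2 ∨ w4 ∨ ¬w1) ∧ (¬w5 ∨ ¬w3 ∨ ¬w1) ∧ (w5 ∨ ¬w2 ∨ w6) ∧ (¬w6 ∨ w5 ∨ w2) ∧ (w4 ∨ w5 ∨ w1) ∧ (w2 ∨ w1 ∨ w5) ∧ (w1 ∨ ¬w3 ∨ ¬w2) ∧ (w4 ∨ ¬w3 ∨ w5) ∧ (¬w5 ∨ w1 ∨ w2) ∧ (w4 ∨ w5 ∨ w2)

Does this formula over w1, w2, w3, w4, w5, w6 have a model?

Satisfiable

Case w3 = True:
Case w1 = True:
Unit clause (¬w5) forces w5 = False.
Unit clause (w4) forces w4 = True.
Case w2 = False:
Unit clause (¬w6) forces w6 = False.
Every clause now holds.
A satisfying assignment: w1=True; w2=False; w3=True; w4=True; w5=False; w6=False.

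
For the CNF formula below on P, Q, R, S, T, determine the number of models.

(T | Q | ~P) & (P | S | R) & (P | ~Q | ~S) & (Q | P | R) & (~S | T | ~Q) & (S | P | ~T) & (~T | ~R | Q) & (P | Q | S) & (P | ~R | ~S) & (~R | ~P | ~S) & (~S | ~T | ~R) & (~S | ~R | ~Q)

There are 2^5 = 32 truth assignments over (P, Q, R, S, T).
Split on R. With R = 1, the clauses containing R are satisfied and ~R drops from the rest; 3 of the 2^4 = 16 assignments to the other variables satisfy what remains.
With R = 0, by the same count on the reduced clause set, 5 assignments work.
(One model: P=F, Q=T, R=T, S=F, T=F.)
Total: 3 + 5 = 8.

8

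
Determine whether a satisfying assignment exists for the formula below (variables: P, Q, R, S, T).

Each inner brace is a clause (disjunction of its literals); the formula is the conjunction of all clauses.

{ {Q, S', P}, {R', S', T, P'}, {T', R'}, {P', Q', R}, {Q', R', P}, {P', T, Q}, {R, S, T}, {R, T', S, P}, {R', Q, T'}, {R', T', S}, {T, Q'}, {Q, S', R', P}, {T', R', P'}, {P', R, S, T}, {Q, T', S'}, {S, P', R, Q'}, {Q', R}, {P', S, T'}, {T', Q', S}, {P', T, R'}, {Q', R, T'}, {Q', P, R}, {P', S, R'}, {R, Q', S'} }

Yes

Try T = 0.
The clause (Q') is unit, so Q = 0.
The clause (P') is unit, so P = 0.
The clause (S') is unit, so S = 0.
The clause (R) is unit, so R = 1.
All clauses are satisfied.
A satisfying assignment: P: 0; Q: 0; R: 1; S: 0; T: 0.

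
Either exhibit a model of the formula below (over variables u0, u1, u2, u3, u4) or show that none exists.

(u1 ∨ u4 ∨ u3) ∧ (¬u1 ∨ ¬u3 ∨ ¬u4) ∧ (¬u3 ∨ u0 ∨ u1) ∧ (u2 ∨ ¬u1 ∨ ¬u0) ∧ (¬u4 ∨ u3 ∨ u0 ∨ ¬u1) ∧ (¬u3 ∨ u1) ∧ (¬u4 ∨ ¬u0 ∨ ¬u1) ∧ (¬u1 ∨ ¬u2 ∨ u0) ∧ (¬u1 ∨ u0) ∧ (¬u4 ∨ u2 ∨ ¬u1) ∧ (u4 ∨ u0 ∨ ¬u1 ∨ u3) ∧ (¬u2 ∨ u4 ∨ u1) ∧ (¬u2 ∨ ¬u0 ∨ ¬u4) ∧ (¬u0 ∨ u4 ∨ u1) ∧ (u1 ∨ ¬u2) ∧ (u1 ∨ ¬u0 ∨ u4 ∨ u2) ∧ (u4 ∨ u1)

Branch on u3: set u3 = False.
Branch on u1: set u1 = False.
(u4) alone gives u4 = True.
(¬u2) alone gives u2 = False.
All clauses hold; u0 can take either value.

u0=False,  u1=False,  u2=False,  u3=False,  u4=True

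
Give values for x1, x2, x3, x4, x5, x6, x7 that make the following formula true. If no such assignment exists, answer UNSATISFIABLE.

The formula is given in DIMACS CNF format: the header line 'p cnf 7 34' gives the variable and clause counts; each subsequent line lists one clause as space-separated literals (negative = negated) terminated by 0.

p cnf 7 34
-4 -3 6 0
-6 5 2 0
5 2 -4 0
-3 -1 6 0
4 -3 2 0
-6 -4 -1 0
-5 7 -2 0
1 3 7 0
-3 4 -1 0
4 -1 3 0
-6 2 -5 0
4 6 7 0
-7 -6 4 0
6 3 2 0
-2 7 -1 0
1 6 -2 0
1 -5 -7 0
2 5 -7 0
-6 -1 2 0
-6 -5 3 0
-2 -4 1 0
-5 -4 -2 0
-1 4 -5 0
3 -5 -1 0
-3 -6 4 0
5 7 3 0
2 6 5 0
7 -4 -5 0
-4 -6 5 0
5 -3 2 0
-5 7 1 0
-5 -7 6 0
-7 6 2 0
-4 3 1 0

Case x4 = True:
Case x3 = False:
(x1) alone gives x1 = True.
(¬x6) alone gives x6 = False.
(x2) alone gives x2 = True.
(x7) alone gives x7 = True.
(¬x5) alone gives x5 = False.
Every clause now holds.

x1 ↦ True,  x2 ↦ True,  x3 ↦ False,  x4 ↦ True,  x5 ↦ False,  x6 ↦ False,  x7 ↦ True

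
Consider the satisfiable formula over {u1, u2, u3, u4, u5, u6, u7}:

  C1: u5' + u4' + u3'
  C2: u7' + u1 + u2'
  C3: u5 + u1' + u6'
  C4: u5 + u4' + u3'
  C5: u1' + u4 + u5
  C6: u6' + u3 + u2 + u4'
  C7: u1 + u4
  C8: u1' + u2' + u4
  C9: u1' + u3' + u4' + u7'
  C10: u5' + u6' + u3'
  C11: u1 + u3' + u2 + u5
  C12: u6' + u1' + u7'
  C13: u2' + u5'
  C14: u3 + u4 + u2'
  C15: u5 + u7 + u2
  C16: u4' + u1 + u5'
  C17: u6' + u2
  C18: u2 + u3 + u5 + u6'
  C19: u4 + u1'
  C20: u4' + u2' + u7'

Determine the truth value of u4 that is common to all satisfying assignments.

Suppose u4 = 0.
The clause (u1) is unit, so u1 = 1.
But (u1') is also a unit clause — contradiction.
So every satisfying assignment has u4 = True.

True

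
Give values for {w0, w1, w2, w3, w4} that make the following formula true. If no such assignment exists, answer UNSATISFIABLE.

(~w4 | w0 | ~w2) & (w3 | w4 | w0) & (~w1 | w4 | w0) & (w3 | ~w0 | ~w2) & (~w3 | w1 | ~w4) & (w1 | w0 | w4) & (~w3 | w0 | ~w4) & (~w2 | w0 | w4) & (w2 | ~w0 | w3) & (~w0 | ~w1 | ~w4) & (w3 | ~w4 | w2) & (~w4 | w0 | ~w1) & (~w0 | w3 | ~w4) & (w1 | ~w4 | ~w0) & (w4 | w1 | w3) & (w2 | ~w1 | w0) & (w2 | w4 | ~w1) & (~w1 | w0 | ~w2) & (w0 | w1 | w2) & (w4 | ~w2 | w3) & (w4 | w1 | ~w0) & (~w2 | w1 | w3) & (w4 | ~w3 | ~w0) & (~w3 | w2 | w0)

Case w4 = 0:
Case w3 = 1:
From the singleton clause (~w0), w0 = 0.
From the singleton clause (~w1), w1 = 0.
That conflicts with the unit clause (w1).
That branch fails; take w3 = 0 instead.
From the singleton clause (w0), w0 = 1.
From the singleton clause (~w2), w2 = 0.
That conflicts with the unit clause (w2).
Either choice for w3 ends in contradiction.
That branch fails; take w4 = 1 instead.
Case w0 = 1:
From the singleton clause (~w1), w1 = 0.
That conflicts with the unit clause (w1).
That branch fails; take w0 = 0 instead.
From the singleton clause (~w2), w2 = 0.
From the singleton clause (~w3), w3 = 0.
That conflicts with the unit clause (w3).
Either choice for w0 ends in contradiction.
Either choice for w4 ends in contradiction.

UNSATISFIABLE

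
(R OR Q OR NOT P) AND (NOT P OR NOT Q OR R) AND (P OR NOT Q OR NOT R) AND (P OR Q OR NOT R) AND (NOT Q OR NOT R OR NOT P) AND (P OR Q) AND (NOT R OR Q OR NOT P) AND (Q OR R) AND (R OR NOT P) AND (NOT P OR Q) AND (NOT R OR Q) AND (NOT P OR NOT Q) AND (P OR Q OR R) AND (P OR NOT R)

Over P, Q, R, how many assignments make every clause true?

There are 2^3 = 8 truth assignments over (P, Q, R).
Check each against the 14 clauses (columns in the order P, Q, R):
  F F F  ✗ fails (P OR Q)
  F F T  ✗ fails (P OR Q OR NOT R)
  F T F  ✓ satisfies all
  F T T  ✗ fails (P OR NOT Q OR NOT R)
  T F F  ✗ fails (R OR Q OR NOT P)
  T F T  ✗ fails (NOT R OR Q OR NOT P)
  T T F  ✗ fails (NOT P OR NOT Q OR R)
  T T T  ✗ fails (NOT Q OR NOT R OR NOT P)
1 of the 8 rows is a model.

1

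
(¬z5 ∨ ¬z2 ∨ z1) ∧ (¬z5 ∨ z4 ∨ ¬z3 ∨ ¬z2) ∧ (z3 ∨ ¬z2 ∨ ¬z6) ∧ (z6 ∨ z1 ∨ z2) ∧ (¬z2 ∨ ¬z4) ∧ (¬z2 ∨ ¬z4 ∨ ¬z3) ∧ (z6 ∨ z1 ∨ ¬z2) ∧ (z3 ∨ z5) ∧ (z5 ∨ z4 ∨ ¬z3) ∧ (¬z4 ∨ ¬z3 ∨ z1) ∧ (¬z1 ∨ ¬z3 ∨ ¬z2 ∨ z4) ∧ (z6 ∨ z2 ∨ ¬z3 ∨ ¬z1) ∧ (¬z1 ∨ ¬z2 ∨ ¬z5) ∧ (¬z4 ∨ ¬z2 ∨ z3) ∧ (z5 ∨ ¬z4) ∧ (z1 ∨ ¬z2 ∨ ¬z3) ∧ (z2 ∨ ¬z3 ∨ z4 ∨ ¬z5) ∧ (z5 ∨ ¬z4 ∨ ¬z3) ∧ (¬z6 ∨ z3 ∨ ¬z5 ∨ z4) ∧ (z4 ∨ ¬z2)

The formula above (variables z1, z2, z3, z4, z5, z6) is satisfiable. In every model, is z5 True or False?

True

Suppose z5 = False.
From the singleton clause (z3), z3 = True.
From the singleton clause (z4), z4 = True.
Now (¬z4) is unsatisfied and unit — conflict.
So every satisfying assignment has z5 = True.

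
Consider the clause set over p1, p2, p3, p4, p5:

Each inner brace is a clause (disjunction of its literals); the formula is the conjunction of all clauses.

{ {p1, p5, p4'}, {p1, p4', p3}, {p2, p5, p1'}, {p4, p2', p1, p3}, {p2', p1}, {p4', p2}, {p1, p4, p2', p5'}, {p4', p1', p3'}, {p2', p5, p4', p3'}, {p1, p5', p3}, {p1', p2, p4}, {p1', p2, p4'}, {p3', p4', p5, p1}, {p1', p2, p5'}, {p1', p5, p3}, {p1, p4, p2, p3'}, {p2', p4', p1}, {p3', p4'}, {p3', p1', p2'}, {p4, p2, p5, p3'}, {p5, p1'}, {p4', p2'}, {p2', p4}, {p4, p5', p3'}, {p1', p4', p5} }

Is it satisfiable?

Case p2 = 0:
Unit clause (p4') forces p4 = 0.
Unit clause (p1') forces p1 = 0.
Unit clause (p3') forces p3 = 0.
Unit clause (p5') forces p5 = 0.
This assignment satisfies each clause.
A satisfying assignment: p1=0,  p2=0,  p3=0,  p4=0,  p5=0.

Satisfiable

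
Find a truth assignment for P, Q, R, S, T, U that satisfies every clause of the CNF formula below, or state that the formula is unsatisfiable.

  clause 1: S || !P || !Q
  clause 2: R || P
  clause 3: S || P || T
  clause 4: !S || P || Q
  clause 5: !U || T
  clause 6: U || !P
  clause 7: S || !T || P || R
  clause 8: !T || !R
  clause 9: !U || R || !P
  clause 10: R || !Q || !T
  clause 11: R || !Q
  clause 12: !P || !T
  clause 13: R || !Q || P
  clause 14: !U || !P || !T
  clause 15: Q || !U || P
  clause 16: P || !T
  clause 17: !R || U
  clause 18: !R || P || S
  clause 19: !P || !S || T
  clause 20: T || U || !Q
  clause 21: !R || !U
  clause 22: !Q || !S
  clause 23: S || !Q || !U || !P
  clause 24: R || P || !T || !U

Try R = true.
Unit clause (!T) forces T = false.
Unit clause (!U) forces U = false.
But (U) is also a unit clause — contradiction.
Backtrack on R: now try R = false.
Unit clause (P) forces P = true.
Unit clause (U) forces U = true.
But (!U) is also a unit clause — contradiction.
Either choice for R ends in contradiction.

UNSATISFIABLE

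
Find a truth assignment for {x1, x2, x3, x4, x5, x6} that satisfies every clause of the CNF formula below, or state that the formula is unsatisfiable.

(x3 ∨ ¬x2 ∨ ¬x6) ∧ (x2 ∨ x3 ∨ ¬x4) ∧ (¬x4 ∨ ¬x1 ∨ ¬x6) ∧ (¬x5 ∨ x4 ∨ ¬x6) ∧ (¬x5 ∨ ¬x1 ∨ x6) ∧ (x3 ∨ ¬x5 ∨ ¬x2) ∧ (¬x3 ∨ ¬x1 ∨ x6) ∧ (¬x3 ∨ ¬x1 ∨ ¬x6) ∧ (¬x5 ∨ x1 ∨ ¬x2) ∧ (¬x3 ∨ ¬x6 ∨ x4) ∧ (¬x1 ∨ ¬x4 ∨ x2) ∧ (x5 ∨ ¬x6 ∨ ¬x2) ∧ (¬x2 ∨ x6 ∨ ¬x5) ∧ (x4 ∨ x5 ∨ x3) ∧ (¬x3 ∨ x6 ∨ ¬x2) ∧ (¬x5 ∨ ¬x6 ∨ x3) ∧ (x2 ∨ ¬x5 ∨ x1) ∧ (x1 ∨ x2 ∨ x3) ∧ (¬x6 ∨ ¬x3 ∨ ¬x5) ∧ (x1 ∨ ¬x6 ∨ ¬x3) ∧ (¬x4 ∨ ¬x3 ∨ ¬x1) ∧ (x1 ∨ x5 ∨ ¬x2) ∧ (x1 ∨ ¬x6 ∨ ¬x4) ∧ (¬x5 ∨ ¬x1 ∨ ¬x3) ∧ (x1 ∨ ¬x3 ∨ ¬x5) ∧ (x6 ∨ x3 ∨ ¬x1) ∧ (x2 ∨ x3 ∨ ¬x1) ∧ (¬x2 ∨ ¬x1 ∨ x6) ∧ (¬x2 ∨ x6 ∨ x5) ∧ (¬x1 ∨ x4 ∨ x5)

x1 ↦ False; x2 ↦ False; x3 ↦ True; x4 ↦ True; x5 ↦ False; x6 ↦ False

Suppose x3 = True.
Suppose x1 = False.
The clause (¬x6) is unit, so x6 = False.
The clause (¬x2) is unit, so x2 = False.
The clause (¬x5) is unit, so x5 = False.
All clauses hold; x4 can take either value.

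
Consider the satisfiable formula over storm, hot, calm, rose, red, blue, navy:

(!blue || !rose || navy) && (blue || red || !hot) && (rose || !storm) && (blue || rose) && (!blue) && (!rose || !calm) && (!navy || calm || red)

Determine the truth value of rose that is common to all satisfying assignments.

True

Suppose rose = false.
From the singleton clause (!storm), storm = false.
From the singleton clause (blue), blue = true.
That conflicts with the unit clause (!blue).
So every satisfying assignment has rose = True.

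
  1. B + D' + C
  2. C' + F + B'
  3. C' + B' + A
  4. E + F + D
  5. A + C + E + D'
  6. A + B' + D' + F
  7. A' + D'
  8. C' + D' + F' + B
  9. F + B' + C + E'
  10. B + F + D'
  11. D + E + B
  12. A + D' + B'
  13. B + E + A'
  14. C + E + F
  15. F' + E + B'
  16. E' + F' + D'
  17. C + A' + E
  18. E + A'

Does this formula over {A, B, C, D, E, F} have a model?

Branch on A: set A = 1.
From the singleton clause (D'), D = 0.
From the singleton clause (E), E = 1.
Branch on C: set C = 1.
Branch on F: set F = 1.
All clauses hold; B can take either value.
A satisfying assignment: A=1, B=0, C=1, D=0, E=1, F=1.

Yes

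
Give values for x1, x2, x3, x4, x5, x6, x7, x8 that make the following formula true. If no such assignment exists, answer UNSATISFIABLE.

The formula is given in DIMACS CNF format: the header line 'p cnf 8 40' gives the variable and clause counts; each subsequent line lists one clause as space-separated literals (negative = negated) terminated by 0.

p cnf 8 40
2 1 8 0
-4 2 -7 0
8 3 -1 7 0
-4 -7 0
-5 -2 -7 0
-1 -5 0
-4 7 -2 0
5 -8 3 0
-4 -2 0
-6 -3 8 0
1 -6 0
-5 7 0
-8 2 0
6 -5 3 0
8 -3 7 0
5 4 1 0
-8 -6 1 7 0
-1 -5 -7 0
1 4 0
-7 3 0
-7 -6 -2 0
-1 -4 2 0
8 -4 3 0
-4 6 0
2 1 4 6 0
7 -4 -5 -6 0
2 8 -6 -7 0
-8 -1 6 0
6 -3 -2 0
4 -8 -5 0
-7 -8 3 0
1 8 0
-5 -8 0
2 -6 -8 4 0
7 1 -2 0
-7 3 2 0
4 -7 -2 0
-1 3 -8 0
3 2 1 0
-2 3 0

Case x4 = False:
The clause (x1) is unit, so x1 = True.
The clause (¬x5) is unit, so x5 = False.
Case x8 = False:
Case x3 = True:
The clause (¬x6) is unit, so x6 = False.
The clause (x7) is unit, so x7 = True.
The clause (¬x2) is unit, so x2 = False.
All clauses are satisfied.

x1 ↦ True; x2 ↦ False; x3 ↦ True; x4 ↦ False; x5 ↦ False; x6 ↦ False; x7 ↦ True; x8 ↦ False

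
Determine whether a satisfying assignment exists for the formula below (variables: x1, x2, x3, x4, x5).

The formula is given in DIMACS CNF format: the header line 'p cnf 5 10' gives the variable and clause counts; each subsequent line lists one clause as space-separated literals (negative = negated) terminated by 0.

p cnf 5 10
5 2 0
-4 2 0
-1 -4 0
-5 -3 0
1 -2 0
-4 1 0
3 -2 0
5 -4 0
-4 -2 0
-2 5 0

Yes

Case x5 = True:
Unit clause (¬x3) forces x3 = False.
Unit clause (¬x2) forces x2 = False.
Unit clause (¬x4) forces x4 = False.
No clause remains; x1 is free.
A satisfying assignment: x1=True,  x2=False,  x3=False,  x4=False,  x5=True.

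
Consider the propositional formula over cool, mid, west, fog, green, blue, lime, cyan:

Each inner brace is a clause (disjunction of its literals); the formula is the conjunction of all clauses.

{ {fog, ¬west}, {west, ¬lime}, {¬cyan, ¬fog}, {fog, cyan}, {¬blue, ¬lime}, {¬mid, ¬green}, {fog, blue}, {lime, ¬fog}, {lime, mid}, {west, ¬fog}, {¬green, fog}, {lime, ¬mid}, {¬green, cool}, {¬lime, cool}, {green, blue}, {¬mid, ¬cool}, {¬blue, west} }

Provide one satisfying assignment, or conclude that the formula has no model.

Suppose fog = True.
From the singleton clause (¬cyan), cyan = False.
From the singleton clause (lime), lime = True.
From the singleton clause (west), west = True.
From the singleton clause (¬blue), blue = False.
From the singleton clause (cool), cool = True.
From the singleton clause (green), green = True.
From the singleton clause (¬mid), mid = False.
This assignment satisfies each clause.

cool=True, mid=False, west=True, fog=True, green=True, blue=False, lime=True, cyan=False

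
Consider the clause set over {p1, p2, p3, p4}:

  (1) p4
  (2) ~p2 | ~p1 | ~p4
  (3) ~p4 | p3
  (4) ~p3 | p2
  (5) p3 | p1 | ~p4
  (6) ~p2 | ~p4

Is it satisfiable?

No

Unit clause (p4) forces p4 = 1.
Unit clause (p3) forces p3 = 1.
Unit clause (p2) forces p2 = 1.
But (~p2) is also a unit clause — contradiction.
No assignment satisfies every clause.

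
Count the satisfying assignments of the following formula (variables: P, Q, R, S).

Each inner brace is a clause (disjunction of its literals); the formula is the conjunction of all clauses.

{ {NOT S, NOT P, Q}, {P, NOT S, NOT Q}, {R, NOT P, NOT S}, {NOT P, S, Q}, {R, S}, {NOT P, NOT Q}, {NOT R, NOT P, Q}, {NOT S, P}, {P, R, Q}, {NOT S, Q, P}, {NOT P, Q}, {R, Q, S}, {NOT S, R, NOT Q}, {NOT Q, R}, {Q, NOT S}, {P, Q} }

1

There are 2^4 = 16 truth assignments over (P, Q, R, S).
Check each against the 16 clauses (columns in the order P, Q, R, S):
  F F F F  ✗ fails (R OR S)
  F F F T  ✗ fails (NOT S OR P)
  F F T F  ✗ fails (P OR Q)
  F F T T  ✗ fails (NOT S OR P)
  F T F F  ✗ fails (R OR S)
  F T F T  ✗ fails (P OR NOT S OR NOT Q)
  F T T F  ✓ satisfies all
  F T T T  ✗ fails (P OR NOT S OR NOT Q)
  T F F F  ✗ fails (NOT P OR S OR Q)
  T F F T  ✗ fails (NOT S OR NOT P OR Q)
  T F T F  ✗ fails (NOT P OR S OR Q)
  T F T T  ✗ fails (NOT S OR NOT P OR Q)
  T T F F  ✗ fails (R OR S)
  T T F T  ✗ fails (R OR NOT P OR NOT S)
  T T T F  ✗ fails (NOT P OR NOT Q)
  T T T T  ✗ fails (NOT P OR NOT Q)
1 of the 16 rows is a model.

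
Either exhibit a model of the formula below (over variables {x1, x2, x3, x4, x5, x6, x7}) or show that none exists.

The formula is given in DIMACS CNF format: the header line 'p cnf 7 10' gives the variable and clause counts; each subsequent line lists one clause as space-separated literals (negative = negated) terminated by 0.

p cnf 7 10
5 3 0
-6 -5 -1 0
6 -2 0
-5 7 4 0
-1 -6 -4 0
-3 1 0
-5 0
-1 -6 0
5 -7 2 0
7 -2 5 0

x1: True,  x2: False,  x3: True,  x4: False,  x5: False,  x6: False,  x7: False

(¬x5) alone gives x5 = False.
(x3) alone gives x3 = True.
(x1) alone gives x1 = True.
(¬x6) alone gives x6 = False.
(¬x2) alone gives x2 = False.
(¬x7) alone gives x7 = False.
Every clause is now satisfied; x4 is unconstrained.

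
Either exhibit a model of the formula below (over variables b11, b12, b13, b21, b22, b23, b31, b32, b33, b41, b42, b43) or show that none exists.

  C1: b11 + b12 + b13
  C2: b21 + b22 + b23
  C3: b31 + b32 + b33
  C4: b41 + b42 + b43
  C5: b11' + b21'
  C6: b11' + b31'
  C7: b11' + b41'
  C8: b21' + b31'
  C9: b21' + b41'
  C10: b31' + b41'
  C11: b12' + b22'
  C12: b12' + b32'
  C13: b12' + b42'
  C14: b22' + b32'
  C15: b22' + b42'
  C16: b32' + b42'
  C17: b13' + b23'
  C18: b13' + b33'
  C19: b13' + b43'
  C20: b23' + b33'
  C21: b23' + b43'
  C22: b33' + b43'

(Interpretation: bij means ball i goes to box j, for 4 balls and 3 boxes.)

UNSATISFIABLE

Case b11 = 0:
Case b12 = 1:
Unit clause (b22') forces b22 = 0.
Unit clause (b32') forces b32 = 0.
Unit clause (b42') forces b42 = 0.
Case b21 = 1:
Unit clause (b31') forces b31 = 0.
Unit clause (b33) forces b33 = 1.
Unit clause (b41') forces b41 = 0.
Unit clause (b43) forces b43 = 1.
That conflicts with the unit clause (b43').
Undo b21 and try b21 = 0.
Unit clause (b23) forces b23 = 1.
Unit clause (b13') forces b13 = 0.
Unit clause (b33') forces b33 = 0.
Unit clause (b31) forces b31 = 1.
Unit clause (b41') forces b41 = 0.
Unit clause (b43) forces b43 = 1.
That conflicts with the unit clause (b43').
Either choice for b21 ends in contradiction.
Undo b12 and try b12 = 0.
Unit clause (b13) forces b13 = 1.
Unit clause (b23') forces b23 = 0.
Unit clause (b33') forces b33 = 0.
Unit clause (b43') forces b43 = 0.
Case b21 = 1:
Unit clause (b31') forces b31 = 0.
Unit clause (b32) forces b32 = 1.
Unit clause (b41') forces b41 = 0.
Unit clause (b42) forces b42 = 1.
That conflicts with the unit clause (b42').
Undo b21 and try b21 = 0.
Unit clause (b22) forces b22 = 1.
Unit clause (b32') forces b32 = 0.
Unit clause (b31) forces b31 = 1.
Unit clause (b41') forces b41 = 0.
Unit clause (b42) forces b42 = 1.
That conflicts with the unit clause (b42').
Either choice for b21 ends in contradiction.
Either choice for b12 ends in contradiction.
Undo b11 and try b11 = 1.
Unit clause (b21') forces b21 = 0.
Unit clause (b31') forces b31 = 0.
Unit clause (b41') forces b41 = 0.
Case b22 = 1:
Unit clause (b12') forces b12 = 0.
Unit clause (b32') forces b32 = 0.
Unit clause (b33) forces b33 = 1.
Unit clause (b42') forces b42 = 0.
Unit clause (b43) forces b43 = 1.
That conflicts with the unit clause (b43').
Undo b22 and try b22 = 0.
Unit clause (b23) forces b23 = 1.
Unit clause (b13') forces b13 = 0.
Unit clause (b33') forces b33 = 0.
Unit clause (b32) forces b32 = 1.
Unit clause (b12') forces b12 = 0.
Unit clause (b42') forces b42 = 0.
Unit clause (b43) forces b43 = 1.
That conflicts with the unit clause (b43').
Either choice for b22 ends in contradiction.
Either choice for b11 ends in contradiction.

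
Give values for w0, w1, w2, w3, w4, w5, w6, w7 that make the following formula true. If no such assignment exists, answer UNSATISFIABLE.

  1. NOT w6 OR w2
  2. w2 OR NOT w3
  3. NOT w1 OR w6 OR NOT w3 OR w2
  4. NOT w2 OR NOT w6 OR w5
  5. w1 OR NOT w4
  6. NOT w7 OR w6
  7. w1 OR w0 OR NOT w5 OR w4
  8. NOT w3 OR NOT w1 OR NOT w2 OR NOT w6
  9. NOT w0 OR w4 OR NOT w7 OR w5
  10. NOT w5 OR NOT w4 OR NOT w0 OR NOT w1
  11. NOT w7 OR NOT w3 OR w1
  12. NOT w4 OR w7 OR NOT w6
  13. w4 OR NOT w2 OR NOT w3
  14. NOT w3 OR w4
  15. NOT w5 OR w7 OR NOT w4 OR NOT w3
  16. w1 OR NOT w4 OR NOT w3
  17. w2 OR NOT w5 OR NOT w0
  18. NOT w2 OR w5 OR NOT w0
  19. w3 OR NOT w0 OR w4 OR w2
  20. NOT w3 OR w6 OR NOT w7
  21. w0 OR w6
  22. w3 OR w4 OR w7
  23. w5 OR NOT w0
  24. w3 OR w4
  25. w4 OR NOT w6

w0: false; w1: true; w2: true; w3: false; w4: true; w5: true; w6: true; w7: true

Branch on w6: set w6 = true.
The clause (w2) is unit, so w2 = true.
The clause (w5) is unit, so w5 = true.
The clause (w4) is unit, so w4 = true.
The clause (w1) is unit, so w1 = true.
The clause (NOT w3) is unit, so w3 = false.
The clause (NOT w0) is unit, so w0 = false.
The clause (w7) is unit, so w7 = true.
All clauses are satisfied.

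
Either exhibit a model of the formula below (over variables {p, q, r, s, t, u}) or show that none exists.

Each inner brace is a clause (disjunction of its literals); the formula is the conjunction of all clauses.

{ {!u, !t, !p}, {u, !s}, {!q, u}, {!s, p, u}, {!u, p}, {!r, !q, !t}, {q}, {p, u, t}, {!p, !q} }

UNSATISFIABLE

From the singleton clause (q), q = true.
From the singleton clause (u), u = true.
From the singleton clause (p), p = true.
Now (!p) is unsatisfied and unit — conflict.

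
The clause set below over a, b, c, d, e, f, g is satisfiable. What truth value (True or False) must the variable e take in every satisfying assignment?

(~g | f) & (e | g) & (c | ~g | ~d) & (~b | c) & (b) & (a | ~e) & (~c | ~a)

False

Suppose e = 1.
(b) alone gives b = 1.
(c) alone gives c = 1.
(a) alone gives a = 1.
But (~a) is also a unit clause — contradiction.
So every satisfying assignment has e = False.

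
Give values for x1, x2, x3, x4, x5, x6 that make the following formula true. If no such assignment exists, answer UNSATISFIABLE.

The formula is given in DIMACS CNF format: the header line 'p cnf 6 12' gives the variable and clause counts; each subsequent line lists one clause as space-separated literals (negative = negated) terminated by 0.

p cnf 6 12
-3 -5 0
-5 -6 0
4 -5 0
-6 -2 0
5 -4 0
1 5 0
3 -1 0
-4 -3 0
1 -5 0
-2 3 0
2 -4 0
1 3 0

Try x3 = True.
Unit clause (¬x5) forces x5 = False.
Unit clause (¬x4) forces x4 = False.
Unit clause (x1) forces x1 = True.
Try x6 = False.
Every clause is now satisfied; x2 is unconstrained.

x1 ↦ True, x2 ↦ False, x3 ↦ True, x4 ↦ False, x5 ↦ False, x6 ↦ False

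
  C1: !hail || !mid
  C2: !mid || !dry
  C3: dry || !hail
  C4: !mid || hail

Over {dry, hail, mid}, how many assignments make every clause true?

There are 2^3 = 8 truth assignments over (dry, hail, mid).
Check each against the 4 clauses (columns in the order dry, hail, mid):
  F F F  ✓ satisfies all
  F F T  ✗ fails (!mid || hail)
  F T F  ✗ fails (dry || !hail)
  F T T  ✗ fails (!hail || !mid)
  T F F  ✓ satisfies all
  T F T  ✗ fails (!mid || !dry)
  T T F  ✓ satisfies all
  T T T  ✗ fails (!hail || !mid)
3 of the 8 rows are models.

3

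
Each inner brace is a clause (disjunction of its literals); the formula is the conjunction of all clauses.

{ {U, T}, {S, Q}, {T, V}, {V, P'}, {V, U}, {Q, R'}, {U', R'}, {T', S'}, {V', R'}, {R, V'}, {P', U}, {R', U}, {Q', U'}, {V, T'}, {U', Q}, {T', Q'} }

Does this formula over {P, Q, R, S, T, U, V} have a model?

Suppose U = 1.
The clause (R') is unit, so R = 0.
The clause (V') is unit, so V = 0.
The clause (T) is unit, so T = 1.
That conflicts with the unit clause (T').
So U must be the other value — set U = 0.
The clause (T) is unit, so T = 1.
The clause (V) is unit, so V = 1.
The clause (S') is unit, so S = 0.
The clause (Q) is unit, so Q = 1.
That conflicts with the unit clause (Q').
Either choice for U ends in contradiction.
No assignment satisfies every clause.

No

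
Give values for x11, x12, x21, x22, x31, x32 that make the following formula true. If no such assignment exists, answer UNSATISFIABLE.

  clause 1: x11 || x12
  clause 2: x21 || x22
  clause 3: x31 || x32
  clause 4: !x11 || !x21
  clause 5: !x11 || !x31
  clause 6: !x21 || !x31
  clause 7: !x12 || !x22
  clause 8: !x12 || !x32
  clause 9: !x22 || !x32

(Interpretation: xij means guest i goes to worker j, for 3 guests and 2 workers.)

UNSATISFIABLE

Try x11 = true.
Unit clause (!x21) forces x21 = false.
Unit clause (x22) forces x22 = true.
Unit clause (!x31) forces x31 = false.
Unit clause (x32) forces x32 = true.
Now (!x32) is unsatisfied and unit — conflict.
So x11 must be the other value — set x11 = false.
Unit clause (x12) forces x12 = true.
Unit clause (!x22) forces x22 = false.
Unit clause (x21) forces x21 = true.
Unit clause (!x31) forces x31 = false.
Unit clause (x32) forces x32 = true.
Now (!x32) is unsatisfied and unit — conflict.
Neither x11 = true nor x11 = false works.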